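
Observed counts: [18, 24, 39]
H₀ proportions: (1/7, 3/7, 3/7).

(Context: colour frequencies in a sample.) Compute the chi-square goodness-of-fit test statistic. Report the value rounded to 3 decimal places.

test statistic = 7.407

n = 81; E_i = n·p_i = [11.57, 34.71, 34.71]
χ² = (18−11.57)²/11.57 + (24−34.71)²/34.71 + (39−34.71)²/34.71 = 7.4074
df = 2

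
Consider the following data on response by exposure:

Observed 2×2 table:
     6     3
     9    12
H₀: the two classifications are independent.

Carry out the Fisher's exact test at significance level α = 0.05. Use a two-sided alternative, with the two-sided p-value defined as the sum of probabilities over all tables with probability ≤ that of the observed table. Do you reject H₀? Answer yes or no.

Margins: r₁=9, r₂=21, c₁=15, c₂=15, n=30
p_obs = C(9,6)·C(21,9)/C(30,15); sum pmf over tables with pmf ≤ p_obs
p-value (two-sided) = 0.42699
At α=0.05: p ≥ α → fail to reject H₀

reject H₀: no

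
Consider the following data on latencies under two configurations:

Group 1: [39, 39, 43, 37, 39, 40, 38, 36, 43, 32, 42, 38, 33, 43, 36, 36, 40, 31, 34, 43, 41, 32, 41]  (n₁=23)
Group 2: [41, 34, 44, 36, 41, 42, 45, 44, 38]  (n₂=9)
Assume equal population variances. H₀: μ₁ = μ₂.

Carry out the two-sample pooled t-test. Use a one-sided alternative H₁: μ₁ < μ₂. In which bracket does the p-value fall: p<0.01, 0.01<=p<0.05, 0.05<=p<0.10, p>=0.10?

p-value bracket: 0.05<=p<0.10

x̄₁=38.087, s₁=3.813, n₁=23
x̄₂=40.556, s₂=3.812, n₂=9
s_p² = [22·3.813² + 8·3.812²]/30 = 14.5349
SE = √(s_p²·(1/23+1/9)) = 1.4990
t = (38.087−40.556)/1.4990 = -1.6469
df = 30
p-value (one-sided, H₁ less) = 0.05501
→ bracket: 0.05<=p<0.10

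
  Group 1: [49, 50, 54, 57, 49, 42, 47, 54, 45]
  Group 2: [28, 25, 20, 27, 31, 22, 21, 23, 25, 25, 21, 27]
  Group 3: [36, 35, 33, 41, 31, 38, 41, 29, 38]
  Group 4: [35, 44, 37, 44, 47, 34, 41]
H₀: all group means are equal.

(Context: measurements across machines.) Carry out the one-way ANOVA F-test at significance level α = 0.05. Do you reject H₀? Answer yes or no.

Group means [49.67, 24.58, 35.78, 40.29], grand mean 36.378
SSB = Σnᵢ(x̄ᵢ−x̄)² = 3368.802; SSW = ΣΣ(x−x̄ᵢ)² = 593.901
MSB = 3368.802/3 = 1122.9340; MSW = 593.901/33 = 17.9970
F = MSB/MSW = 62.3956
df = (3, 33)
p-value (upper-tail) = 0.00000
At α=0.05: p < α → reject H₀

reject H₀: yes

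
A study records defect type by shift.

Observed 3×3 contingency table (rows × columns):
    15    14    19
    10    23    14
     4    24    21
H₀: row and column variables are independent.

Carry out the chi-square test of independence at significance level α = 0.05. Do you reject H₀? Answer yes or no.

Row totals [48, 47, 49], col totals [29, 61, 54], n=144
χ² = (15−9.67)²/9.67 + (14−20.33)²/20.33 + (19−18.00)²/18.00 + (10−9.47)²/9.47 + (23−19.91)²/19.91 + (14−17.62)²/17.62 + (4−9.87)²/9.87 + (24−20.76)²/20.76 + (21−18.38)²/18.38 = 10.5973
df = 4
p-value (upper-tail) = 0.03148
At α=0.05: p < α → reject H₀

reject H₀: yes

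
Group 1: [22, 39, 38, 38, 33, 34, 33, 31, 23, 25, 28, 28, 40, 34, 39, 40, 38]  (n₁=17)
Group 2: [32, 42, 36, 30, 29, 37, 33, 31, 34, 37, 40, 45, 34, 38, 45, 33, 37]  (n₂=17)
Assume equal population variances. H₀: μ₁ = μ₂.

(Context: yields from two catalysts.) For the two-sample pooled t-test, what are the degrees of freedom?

df = n₁ + n₂ − 2 = 17 + 17 − 2 = 32

degrees of freedom = 32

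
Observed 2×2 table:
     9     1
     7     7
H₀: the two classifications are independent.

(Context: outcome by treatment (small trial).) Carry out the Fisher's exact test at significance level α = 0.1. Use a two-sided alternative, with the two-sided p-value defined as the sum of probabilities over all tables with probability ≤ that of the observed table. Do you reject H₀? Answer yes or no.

Margins: r₁=10, r₂=14, c₁=16, c₂=8, n=24
p_obs = C(10,9)·C(14,7)/C(24,16); sum pmf over tables with pmf ≤ p_obs
p-value (two-sided) = 0.07908
At α=0.1: p < α → reject H₀

reject H₀: yes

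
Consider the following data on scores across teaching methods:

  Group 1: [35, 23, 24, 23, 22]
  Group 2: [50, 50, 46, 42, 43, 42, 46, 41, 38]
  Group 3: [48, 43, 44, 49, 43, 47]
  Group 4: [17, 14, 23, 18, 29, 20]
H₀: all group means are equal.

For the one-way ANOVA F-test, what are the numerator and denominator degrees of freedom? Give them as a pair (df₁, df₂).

degrees of freedom = [3, 22]

k = 4 groups, N = 26 total
df = (k−1, N−k) = (4−1, 26−4) = (3, 22)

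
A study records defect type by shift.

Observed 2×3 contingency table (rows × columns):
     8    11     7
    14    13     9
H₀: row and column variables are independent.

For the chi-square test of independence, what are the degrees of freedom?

df = (r−1)(c−1) = (2−1)·(3−1) = 2

degrees of freedom = 2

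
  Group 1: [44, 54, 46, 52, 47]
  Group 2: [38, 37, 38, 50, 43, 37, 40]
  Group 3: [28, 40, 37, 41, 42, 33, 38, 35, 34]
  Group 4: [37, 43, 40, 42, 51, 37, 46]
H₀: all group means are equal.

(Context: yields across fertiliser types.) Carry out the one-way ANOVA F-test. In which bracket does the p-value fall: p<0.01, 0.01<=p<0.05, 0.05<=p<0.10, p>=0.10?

Group means [48.60, 40.43, 36.44, 42.29], grand mean 41.071
SSB = Σnᵢ(x̄ᵢ−x̄)² = 489.292; SSW = ΣΣ(x−x̄ᵢ)² = 514.565
MSB = 489.292/3 = 163.0974; MSW = 514.565/24 = 21.4402
F = MSB/MSW = 7.6071
df = (3, 24)
p-value (upper-tail) = 0.00096
→ bracket: p<0.01

p-value bracket: p<0.01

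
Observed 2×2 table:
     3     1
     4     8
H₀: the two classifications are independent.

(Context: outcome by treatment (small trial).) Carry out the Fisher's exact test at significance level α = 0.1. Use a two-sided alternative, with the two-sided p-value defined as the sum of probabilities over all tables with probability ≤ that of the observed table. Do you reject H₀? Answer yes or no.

Margins: r₁=4, r₂=12, c₁=7, c₂=9, n=16
p_obs = C(4,3)·C(12,4)/C(16,7); sum pmf over tables with pmf ≤ p_obs
p-value (two-sided) = 0.26154
At α=0.1: p ≥ α → fail to reject H₀

reject H₀: no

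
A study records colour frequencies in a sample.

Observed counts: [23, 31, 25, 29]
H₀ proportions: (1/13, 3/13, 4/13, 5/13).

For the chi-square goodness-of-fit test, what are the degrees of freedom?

degrees of freedom = 3

df = k − 1 = 4 − 1 = 3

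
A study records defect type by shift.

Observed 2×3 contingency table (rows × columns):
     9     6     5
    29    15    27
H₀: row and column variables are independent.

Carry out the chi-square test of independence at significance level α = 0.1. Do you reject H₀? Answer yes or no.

reject H₀: no

Row totals [20, 71], col totals [38, 21, 32], n=91
χ² = (9−8.35)²/8.35 + (6−4.62)²/4.62 + (5−7.03)²/7.03 + (29−29.65)²/29.65 + (15−16.38)²/16.38 + (27−24.97)²/24.97 = 1.3501
df = 2
p-value (upper-tail) = 0.50913
At α=0.1: p ≥ α → fail to reject H₀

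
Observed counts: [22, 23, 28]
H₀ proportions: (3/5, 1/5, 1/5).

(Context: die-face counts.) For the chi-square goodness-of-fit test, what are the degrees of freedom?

df = k − 1 = 3 − 1 = 2

degrees of freedom = 2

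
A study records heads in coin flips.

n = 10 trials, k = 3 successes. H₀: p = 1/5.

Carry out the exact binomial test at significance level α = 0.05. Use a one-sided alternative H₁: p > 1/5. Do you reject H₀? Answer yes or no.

reject H₀: no

Exact binomial: n=10, k=3, p₀=1/5=0.2000
P(X≥3) from Σ C(n,i)·p₀^i·(1−p₀)^(n−i)
p-value (one-sided, H₁ greater) = 0.32220
At α=0.05: p ≥ α → fail to reject H₀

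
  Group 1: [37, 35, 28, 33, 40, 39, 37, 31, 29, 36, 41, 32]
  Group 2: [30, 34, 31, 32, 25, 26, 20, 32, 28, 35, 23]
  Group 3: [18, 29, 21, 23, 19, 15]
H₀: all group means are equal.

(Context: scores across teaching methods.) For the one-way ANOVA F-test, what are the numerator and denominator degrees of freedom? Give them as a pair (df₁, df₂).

degrees of freedom = [2, 26]

k = 3 groups, N = 29 total
df = (k−1, N−k) = (3−1, 29−3) = (2, 26)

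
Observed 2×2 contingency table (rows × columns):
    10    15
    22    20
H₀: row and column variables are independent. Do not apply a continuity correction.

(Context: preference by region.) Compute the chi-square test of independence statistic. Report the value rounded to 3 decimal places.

test statistic = 0.963

Row totals [25, 42], col totals [32, 35], n=67
χ² = (10−11.94)²/11.94 + (15−13.06)²/13.06 + (22−20.06)²/20.06 + (20−21.94)²/21.94 = 0.9628
df = 1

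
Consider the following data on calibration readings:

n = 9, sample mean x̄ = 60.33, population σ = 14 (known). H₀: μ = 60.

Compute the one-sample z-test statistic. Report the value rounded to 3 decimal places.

test statistic = 0.071

SE = σ/√n = 14/√9 = 4.6667
z = (x̄−μ₀)/SE = (60.33−60)/4.6667 = 0.0707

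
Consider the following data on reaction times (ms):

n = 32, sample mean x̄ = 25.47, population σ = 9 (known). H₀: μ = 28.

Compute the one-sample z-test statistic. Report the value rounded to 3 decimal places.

SE = σ/√n = 9/√32 = 1.5910
z = (x̄−μ₀)/SE = (25.47−28)/1.5910 = -1.5902

test statistic = -1.590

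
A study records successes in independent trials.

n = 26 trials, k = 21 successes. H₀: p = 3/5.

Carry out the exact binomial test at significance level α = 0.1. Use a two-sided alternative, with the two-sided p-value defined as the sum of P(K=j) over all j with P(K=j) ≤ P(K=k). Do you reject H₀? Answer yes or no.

Exact binomial: n=26, k=21, p₀=3/5=0.6000
P(X=j) = C(n,j)·p₀^j·(1−p₀)^(n−j); p = Σ P(X=j) over j with P(X=j) ≤ P(X=21)
p-value (two-sided) = 0.04306
At α=0.1: p < α → reject H₀

reject H₀: yes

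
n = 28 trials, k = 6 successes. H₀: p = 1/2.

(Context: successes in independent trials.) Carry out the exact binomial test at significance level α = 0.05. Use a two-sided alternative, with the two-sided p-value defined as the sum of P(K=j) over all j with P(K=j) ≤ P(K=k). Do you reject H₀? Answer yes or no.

Exact binomial: n=28, k=6, p₀=1/2=0.5000
P(X=j) = C(n,j)·p₀^j·(1−p₀)^(n−j); p = Σ P(X=j) over j with P(X=j) ≤ P(X=6)
p-value (two-sided) = 0.00372
At α=0.05: p < α → reject H₀

reject H₀: yes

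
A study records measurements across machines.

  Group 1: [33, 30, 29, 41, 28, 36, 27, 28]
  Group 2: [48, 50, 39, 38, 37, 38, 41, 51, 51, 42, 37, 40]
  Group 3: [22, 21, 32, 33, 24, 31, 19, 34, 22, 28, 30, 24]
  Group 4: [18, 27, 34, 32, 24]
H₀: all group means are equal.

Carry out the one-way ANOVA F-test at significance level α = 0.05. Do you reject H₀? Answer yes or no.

reject H₀: yes

Group means [31.50, 42.67, 26.67, 27.00], grand mean 32.946
SSB = Σnᵢ(x̄ᵢ−x̄)² = 1800.559; SSW = ΣΣ(x−x̄ᵢ)² = 985.333
MSB = 1800.559/3 = 600.1862; MSW = 985.333/33 = 29.8586
F = MSB/MSW = 20.1010
df = (3, 33)
p-value (upper-tail) = 0.00000
At α=0.05: p < α → reject H₀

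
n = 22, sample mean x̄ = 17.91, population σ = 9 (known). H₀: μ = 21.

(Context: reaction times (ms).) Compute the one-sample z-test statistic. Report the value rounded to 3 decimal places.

SE = σ/√n = 9/√22 = 1.9188
z = (x̄−μ₀)/SE = (17.91−21)/1.9188 = -1.6104

test statistic = -1.610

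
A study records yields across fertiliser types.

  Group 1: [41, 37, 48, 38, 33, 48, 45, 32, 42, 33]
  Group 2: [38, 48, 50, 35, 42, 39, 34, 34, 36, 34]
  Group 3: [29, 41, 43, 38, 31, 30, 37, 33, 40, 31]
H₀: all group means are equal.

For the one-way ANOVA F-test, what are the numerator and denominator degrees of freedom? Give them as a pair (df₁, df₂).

k = 3 groups, N = 30 total
df = (k−1, N−k) = (3−1, 30−3) = (2, 27)

degrees of freedom = [2, 27]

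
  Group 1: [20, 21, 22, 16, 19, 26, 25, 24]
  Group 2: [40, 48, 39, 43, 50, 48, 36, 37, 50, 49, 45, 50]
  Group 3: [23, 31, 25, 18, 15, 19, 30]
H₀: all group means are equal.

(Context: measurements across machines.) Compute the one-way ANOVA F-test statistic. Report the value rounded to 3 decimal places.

Group means [21.62, 44.58, 23.00], grand mean 32.185
SSB = Σnᵢ(x̄ᵢ−x̄)² = 3327.282; SSW = ΣΣ(x−x̄ᵢ)² = 616.792
MSB = 3327.282/2 = 1663.6412; MSW = 616.792/24 = 25.6997
F = MSB/MSW = 64.7340
df = (2, 24)

test statistic = 64.734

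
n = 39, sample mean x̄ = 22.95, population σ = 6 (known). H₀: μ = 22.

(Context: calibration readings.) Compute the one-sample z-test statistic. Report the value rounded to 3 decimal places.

test statistic = 0.989

SE = σ/√n = 6/√39 = 0.9608
z = (x̄−μ₀)/SE = (22.95−22)/0.9608 = 0.9888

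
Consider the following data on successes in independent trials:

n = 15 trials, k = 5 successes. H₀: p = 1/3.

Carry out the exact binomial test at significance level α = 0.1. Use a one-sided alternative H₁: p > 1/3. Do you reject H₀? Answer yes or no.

Exact binomial: n=15, k=5, p₀=1/3=0.3333
P(X≥5) from Σ C(n,i)·p₀^i·(1−p₀)^(n−i)
p-value (one-sided, H₁ greater) = 0.59594
At α=0.1: p ≥ α → fail to reject H₀

reject H₀: no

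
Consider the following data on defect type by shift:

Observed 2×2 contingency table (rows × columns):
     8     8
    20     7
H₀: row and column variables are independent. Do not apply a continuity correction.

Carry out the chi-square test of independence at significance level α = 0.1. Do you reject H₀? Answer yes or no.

Row totals [16, 27], col totals [28, 15], n=43
χ² = (8−10.42)²/10.42 + (8−5.58)²/5.58 + (20−17.58)²/17.58 + (7−9.42)²/9.42 = 2.5633
df = 1
p-value (upper-tail) = 0.10937
At α=0.1: p ≥ α → fail to reject H₀

reject H₀: no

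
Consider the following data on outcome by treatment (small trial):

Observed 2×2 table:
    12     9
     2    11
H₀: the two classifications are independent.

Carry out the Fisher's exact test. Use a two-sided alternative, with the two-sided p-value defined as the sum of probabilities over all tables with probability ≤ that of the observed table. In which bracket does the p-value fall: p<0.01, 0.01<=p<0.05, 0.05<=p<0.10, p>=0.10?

Margins: r₁=21, r₂=13, c₁=14, c₂=20, n=34
p_obs = C(21,12)·C(13,2)/C(34,14); sum pmf over tables with pmf ≤ p_obs
p-value (two-sided) = 0.03021
→ bracket: 0.01<=p<0.05

p-value bracket: 0.01<=p<0.05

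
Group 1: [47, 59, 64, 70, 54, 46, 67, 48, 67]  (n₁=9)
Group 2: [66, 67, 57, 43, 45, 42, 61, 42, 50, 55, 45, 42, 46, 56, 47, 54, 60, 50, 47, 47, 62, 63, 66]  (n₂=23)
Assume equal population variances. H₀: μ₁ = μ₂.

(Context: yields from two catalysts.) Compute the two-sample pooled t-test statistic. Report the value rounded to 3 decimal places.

test statistic = 1.513

x̄₁=58.000, s₁=9.513, n₁=9
x̄₂=52.739, s₂=8.588, n₂=23
s_p² = [8·9.513² + 22·8.588²]/30 = 78.2145
SE = √(s_p²·(1/9+1/23)) = 3.4772
t = (58.000−52.739)/3.4772 = 1.5129
df = 30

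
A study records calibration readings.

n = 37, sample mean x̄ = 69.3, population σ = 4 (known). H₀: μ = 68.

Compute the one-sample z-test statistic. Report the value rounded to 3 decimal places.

test statistic = 1.977

SE = σ/√n = 4/√37 = 0.6576
z = (x̄−μ₀)/SE = (69.3−68)/0.6576 = 1.9769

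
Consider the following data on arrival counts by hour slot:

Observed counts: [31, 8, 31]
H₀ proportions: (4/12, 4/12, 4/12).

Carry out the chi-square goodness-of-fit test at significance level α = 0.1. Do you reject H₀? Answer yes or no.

n = 70; E_i = n·p_i = [23.33, 23.33, 23.33]
χ² = (31−23.33)²/23.33 + (8−23.33)²/23.33 + (31−23.33)²/23.33 = 15.1143
df = 2
p-value (upper-tail) = 0.00052
At α=0.1: p < α → reject H₀

reject H₀: yes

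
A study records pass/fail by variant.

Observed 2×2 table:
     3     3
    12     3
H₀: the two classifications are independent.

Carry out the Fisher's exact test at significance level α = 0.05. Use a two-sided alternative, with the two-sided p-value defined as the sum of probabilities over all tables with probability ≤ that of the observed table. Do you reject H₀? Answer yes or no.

reject H₀: no

Margins: r₁=6, r₂=15, c₁=15, c₂=6, n=21
p_obs = C(6,3)·C(15,12)/C(21,15); sum pmf over tables with pmf ≤ p_obs
p-value (two-sided) = 0.29063
At α=0.05: p ≥ α → fail to reject H₀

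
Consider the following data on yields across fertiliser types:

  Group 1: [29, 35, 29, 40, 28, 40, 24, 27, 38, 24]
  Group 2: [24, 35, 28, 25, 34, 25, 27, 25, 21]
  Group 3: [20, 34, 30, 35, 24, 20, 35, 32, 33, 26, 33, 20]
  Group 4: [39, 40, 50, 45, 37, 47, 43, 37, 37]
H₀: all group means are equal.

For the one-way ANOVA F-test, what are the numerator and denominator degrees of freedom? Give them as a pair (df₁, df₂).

degrees of freedom = [3, 36]

k = 4 groups, N = 40 total
df = (k−1, N−k) = (4−1, 40−4) = (3, 36)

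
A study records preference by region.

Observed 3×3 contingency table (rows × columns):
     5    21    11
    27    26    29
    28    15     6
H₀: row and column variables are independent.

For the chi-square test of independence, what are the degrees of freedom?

df = (r−1)(c−1) = (3−1)·(3−1) = 4

degrees of freedom = 4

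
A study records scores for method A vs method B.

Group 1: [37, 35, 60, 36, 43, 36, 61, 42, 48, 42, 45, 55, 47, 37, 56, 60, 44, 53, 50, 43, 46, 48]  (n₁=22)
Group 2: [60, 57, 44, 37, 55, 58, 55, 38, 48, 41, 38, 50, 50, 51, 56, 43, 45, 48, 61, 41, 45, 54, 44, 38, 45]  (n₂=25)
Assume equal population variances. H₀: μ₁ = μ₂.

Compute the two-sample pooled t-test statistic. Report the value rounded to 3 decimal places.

x̄₁=46.545, s₁=8.175, n₁=22
x̄₂=48.080, s₂=7.393, n₂=25
s_p² = [21·8.175² + 24·7.393²]/45 = 60.3399
SE = √(s_p²·(1/22+1/25)) = 2.2708
t = (46.545−48.080)/2.2708 = -0.6758
df = 45

test statistic = -0.676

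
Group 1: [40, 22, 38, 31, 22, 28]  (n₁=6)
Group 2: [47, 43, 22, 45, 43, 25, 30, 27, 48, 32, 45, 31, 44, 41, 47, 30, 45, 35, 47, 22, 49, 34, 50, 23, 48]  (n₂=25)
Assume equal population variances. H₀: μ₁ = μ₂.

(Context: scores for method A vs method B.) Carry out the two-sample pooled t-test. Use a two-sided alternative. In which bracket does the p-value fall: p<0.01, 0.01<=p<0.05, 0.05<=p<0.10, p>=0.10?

p-value bracket: 0.05<=p<0.10

x̄₁=30.167, s₁=7.705, n₁=6
x̄₂=38.120, s₂=9.606, n₂=25
s_p² = [5·7.705² + 24·9.606²]/29 = 86.6025
SE = √(s_p²·(1/6+1/25)) = 4.2306
t = (30.167−38.120)/4.2306 = -1.8800
df = 29
p-value (two-sided) = 0.07019
→ bracket: 0.05<=p<0.10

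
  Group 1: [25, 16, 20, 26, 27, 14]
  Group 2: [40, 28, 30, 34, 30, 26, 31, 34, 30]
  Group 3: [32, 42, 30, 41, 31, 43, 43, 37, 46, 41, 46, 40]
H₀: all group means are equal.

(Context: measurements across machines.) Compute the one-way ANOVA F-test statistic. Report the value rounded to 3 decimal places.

test statistic = 25.085

Group means [21.33, 31.44, 39.33], grand mean 32.704
SSB = Σnᵢ(x̄ᵢ−x̄)² = 1317.407; SSW = ΣΣ(x−x̄ᵢ)² = 630.222
MSB = 1317.407/2 = 658.7037; MSW = 630.222/24 = 26.2593
F = MSB/MSW = 25.0846
df = (2, 24)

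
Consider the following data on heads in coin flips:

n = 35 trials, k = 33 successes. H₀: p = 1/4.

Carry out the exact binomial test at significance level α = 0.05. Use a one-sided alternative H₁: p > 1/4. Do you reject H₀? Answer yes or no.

Exact binomial: n=35, k=33, p₀=1/4=0.2500
P(X≥33) from Σ C(n,i)·p₀^i·(1−p₀)^(n−i)
p-value (one-sided, H₁ greater) = 0.00000
At α=0.05: p < α → reject H₀

reject H₀: yes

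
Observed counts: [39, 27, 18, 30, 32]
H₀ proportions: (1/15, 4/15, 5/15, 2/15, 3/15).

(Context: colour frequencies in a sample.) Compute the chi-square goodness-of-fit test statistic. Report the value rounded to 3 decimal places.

n = 146; E_i = n·p_i = [9.73, 38.93, 48.67, 19.47, 29.20]
χ² = (39−9.73)²/9.73 + (27−38.93)²/38.93 + (18−48.67)²/48.67 + (30−19.47)²/19.47 + (32−29.20)²/29.20 = 116.9503
df = 4

test statistic = 116.950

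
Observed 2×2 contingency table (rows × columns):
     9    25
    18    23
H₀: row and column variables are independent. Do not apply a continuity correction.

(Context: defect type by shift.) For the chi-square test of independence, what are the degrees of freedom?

degrees of freedom = 1

df = (r−1)(c−1) = (2−1)·(2−1) = 1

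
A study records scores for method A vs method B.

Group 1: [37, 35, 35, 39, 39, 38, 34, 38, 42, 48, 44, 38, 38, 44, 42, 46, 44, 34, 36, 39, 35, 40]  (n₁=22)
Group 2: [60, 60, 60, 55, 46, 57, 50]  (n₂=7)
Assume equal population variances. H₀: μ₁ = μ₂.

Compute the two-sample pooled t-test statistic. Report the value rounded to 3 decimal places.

test statistic = -8.456

x̄₁=39.318, s₁=4.005, n₁=22
x̄₂=55.429, s₂=5.533, n₂=7
s_p² = [21·4.005² + 6·5.533²]/27 = 19.2773
SE = √(s_p²·(1/22+1/7)) = 1.9053
t = (39.318−55.429)/1.9053 = -8.4556
df = 27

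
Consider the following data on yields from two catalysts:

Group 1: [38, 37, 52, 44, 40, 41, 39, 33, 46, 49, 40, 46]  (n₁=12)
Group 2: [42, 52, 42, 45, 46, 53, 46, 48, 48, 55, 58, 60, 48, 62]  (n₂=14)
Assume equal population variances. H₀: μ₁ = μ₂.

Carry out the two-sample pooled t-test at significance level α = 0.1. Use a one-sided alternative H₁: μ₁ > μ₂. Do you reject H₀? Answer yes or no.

x̄₁=42.083, s₁=5.435, n₁=12
x̄₂=50.357, s₂=6.452, n₂=14
s_p² = [11·5.435² + 13·6.452²]/24 = 36.0888
SE = √(s_p²·(1/12+1/14)) = 2.3633
t = (42.083−50.357)/2.3633 = -3.5010
df = 24
p-value (one-sided, H₁ greater) = 0.99908
At α=0.1: p ≥ α → fail to reject H₀

reject H₀: no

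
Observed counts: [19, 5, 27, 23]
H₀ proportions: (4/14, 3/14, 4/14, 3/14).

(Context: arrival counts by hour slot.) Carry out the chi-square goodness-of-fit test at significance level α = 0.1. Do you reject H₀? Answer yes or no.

n = 74; E_i = n·p_i = [21.14, 15.86, 21.14, 15.86]
χ² = (19−21.14)²/21.14 + (5−15.86)²/15.86 + (27−21.14)²/21.14 + (23−15.86)²/15.86 = 12.4910
df = 3
p-value (upper-tail) = 0.00588
At α=0.1: p < α → reject H₀

reject H₀: yes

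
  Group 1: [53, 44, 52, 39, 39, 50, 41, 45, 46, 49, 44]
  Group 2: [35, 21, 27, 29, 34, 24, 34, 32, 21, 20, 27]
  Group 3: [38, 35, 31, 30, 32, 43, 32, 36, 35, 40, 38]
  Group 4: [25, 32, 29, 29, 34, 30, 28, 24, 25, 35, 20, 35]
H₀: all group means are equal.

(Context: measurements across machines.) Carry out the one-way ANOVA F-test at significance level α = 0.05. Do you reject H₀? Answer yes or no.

reject H₀: yes

Group means [45.64, 27.64, 35.45, 28.83], grand mean 34.267
SSB = Σnᵢ(x̄ᵢ−x̄)² = 2275.315; SSW = ΣΣ(x−x̄ᵢ)² = 967.485
MSB = 2275.315/3 = 758.4384; MSW = 967.485/41 = 23.5972
F = MSB/MSW = 32.1410
df = (3, 41)
p-value (upper-tail) = 0.00000
At α=0.05: p < α → reject H₀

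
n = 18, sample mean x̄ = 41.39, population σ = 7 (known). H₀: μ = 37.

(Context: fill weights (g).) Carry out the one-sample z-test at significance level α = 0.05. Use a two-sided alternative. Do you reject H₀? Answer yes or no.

reject H₀: yes

SE = σ/√n = 7/√18 = 1.6499
z = (x̄−μ₀)/SE = (41.39−37)/1.6499 = 2.6607
p-value (two-sided) = 0.00780
At α=0.05: p < α → reject H₀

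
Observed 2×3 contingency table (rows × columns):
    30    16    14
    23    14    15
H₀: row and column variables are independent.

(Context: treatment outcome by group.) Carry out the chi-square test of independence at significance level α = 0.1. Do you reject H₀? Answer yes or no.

Row totals [60, 52], col totals [53, 30, 29], n=112
χ² = (30−28.39)²/28.39 + (16−16.07)²/16.07 + (14−15.54)²/15.54 + (23−24.61)²/24.61 + (14−13.93)²/13.93 + (15−13.46)²/13.46 = 0.5236
df = 2
p-value (upper-tail) = 0.76967
At α=0.1: p ≥ α → fail to reject H₀

reject H₀: no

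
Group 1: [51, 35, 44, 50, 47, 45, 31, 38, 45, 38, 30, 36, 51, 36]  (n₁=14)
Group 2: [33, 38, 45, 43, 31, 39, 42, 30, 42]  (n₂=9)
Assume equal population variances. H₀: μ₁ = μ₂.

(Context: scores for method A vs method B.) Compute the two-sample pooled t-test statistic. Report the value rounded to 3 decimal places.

x̄₁=41.214, s₁=7.245, n₁=14
x̄₂=38.111, s₂=5.533, n₂=9
s_p² = [13·7.245² + 8·5.533²]/21 = 44.1546
SE = √(s_p²·(1/14+1/9)) = 2.8390
t = (41.214−38.111)/2.8390 = 1.0930
df = 21

test statistic = 1.093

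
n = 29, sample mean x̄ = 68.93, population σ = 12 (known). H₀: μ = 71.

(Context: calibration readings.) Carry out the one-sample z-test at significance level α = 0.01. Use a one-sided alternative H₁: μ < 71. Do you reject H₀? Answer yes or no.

reject H₀: no

SE = σ/√n = 12/√29 = 2.2283
z = (x̄−μ₀)/SE = (68.93−71)/2.2283 = -0.9289
p-value (one-sided, H₁ less) = 0.17646
At α=0.01: p ≥ α → fail to reject H₀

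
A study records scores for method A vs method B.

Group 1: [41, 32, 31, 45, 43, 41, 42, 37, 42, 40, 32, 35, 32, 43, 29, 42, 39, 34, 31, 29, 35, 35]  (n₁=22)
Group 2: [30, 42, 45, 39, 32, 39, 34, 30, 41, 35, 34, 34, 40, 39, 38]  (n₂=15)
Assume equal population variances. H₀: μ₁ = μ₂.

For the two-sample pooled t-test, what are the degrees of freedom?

df = n₁ + n₂ − 2 = 22 + 15 − 2 = 35

degrees of freedom = 35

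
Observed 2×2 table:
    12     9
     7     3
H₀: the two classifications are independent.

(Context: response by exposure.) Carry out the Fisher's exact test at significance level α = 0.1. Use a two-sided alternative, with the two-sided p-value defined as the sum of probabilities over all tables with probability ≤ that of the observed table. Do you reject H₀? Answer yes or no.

reject H₀: no

Margins: r₁=21, r₂=10, c₁=19, c₂=12, n=31
p_obs = C(21,12)·C(10,7)/C(31,19); sum pmf over tables with pmf ≤ p_obs
p-value (two-sided) = 0.69719
At α=0.1: p ≥ α → fail to reject H₀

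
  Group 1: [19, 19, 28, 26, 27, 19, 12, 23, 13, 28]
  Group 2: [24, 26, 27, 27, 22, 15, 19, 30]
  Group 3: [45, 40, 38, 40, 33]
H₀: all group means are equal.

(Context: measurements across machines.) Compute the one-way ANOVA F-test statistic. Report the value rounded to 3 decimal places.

test statistic = 20.031

Group means [21.40, 23.75, 39.20], grand mean 26.087
SSB = Σnᵢ(x̄ᵢ−x̄)² = 1123.126; SSW = ΣΣ(x−x̄ᵢ)² = 560.700
MSB = 1123.126/2 = 561.5630; MSW = 560.700/20 = 28.0350
F = MSB/MSW = 20.0308
df = (2, 20)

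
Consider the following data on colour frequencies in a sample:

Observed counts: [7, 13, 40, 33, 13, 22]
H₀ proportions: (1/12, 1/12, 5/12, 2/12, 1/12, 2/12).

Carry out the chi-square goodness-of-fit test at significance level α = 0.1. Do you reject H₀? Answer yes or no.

reject H₀: yes

n = 128; E_i = n·p_i = [10.67, 10.67, 53.33, 21.33, 10.67, 21.33]
χ² = (7−10.67)²/10.67 + (13−10.67)²/10.67 + (40−53.33)²/53.33 + (33−21.33)²/21.33 + (13−10.67)²/10.67 + (22−21.33)²/21.33 = 12.0156
df = 5
p-value (upper-tail) = 0.03457
At α=0.1: p < α → reject H₀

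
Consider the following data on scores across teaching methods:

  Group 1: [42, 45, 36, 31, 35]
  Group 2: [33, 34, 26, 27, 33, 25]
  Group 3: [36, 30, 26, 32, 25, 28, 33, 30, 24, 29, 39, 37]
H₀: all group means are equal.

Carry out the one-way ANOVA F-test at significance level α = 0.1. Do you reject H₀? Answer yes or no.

Group means [37.80, 29.67, 30.75], grand mean 32.000
SSB = Σnᵢ(x̄ᵢ−x̄)² = 219.617; SSW = ΣΣ(x−x̄ᵢ)² = 464.383
MSB = 219.617/2 = 109.8083; MSW = 464.383/20 = 23.2192
F = MSB/MSW = 4.7292
df = (2, 20)
p-value (upper-tail) = 0.02081
At α=0.1: p < α → reject H₀

reject H₀: yes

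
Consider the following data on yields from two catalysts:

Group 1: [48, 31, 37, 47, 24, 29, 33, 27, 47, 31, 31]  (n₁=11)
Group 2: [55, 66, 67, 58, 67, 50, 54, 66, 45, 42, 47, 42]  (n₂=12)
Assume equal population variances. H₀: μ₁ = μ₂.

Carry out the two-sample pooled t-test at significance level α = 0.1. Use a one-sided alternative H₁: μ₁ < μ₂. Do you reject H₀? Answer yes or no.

x̄₁=35.000, s₁=8.567, n₁=11
x̄₂=54.917, s₂=9.848, n₂=12
s_p² = [10·8.567² + 11·9.848²]/21 = 85.7579
SE = √(s_p²·(1/11+1/12)) = 3.8656
t = (35.000−54.917)/3.8656 = -5.1523
df = 21
p-value (one-sided, H₁ less) = 0.00002
At α=0.1: p < α → reject H₀

reject H₀: yes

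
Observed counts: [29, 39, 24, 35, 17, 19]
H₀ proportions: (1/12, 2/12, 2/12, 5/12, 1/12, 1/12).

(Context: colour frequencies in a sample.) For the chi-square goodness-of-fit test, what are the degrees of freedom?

degrees of freedom = 5

df = k − 1 = 6 − 1 = 5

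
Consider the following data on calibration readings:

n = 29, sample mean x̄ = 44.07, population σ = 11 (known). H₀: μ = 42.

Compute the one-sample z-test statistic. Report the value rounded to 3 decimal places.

test statistic = 1.013

SE = σ/√n = 11/√29 = 2.0426
z = (x̄−μ₀)/SE = (44.07−42)/2.0426 = 1.0134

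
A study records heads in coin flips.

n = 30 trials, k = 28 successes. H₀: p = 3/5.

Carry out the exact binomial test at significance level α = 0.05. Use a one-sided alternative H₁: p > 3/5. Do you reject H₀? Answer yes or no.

reject H₀: yes

Exact binomial: n=30, k=28, p₀=3/5=0.6000
P(X≥28) from Σ C(n,i)·p₀^i·(1−p₀)^(n−i)
p-value (one-sided, H₁ greater) = 0.00005
At α=0.05: p < α → reject H₀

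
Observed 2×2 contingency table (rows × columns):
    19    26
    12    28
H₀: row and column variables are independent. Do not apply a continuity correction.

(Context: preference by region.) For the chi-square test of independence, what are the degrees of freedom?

degrees of freedom = 1

df = (r−1)(c−1) = (2−1)·(2−1) = 1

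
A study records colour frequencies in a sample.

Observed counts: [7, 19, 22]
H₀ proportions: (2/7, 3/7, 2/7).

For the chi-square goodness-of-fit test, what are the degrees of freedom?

degrees of freedom = 2

df = k − 1 = 3 − 1 = 2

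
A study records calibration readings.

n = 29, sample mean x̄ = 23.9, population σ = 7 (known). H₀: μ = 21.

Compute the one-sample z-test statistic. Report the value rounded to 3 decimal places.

SE = σ/√n = 7/√29 = 1.2999
z = (x̄−μ₀)/SE = (23.9−21)/1.2999 = 2.2310

test statistic = 2.231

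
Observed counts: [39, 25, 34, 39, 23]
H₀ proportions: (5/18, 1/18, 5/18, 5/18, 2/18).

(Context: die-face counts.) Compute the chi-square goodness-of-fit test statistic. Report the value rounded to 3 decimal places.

n = 160; E_i = n·p_i = [44.44, 8.89, 44.44, 44.44, 17.78]
χ² = (39−44.44)²/44.44 + (25−8.89)²/8.89 + (34−44.44)²/44.44 + (39−44.44)²/44.44 + (23−17.78)²/17.78 = 34.5237
df = 4

test statistic = 34.524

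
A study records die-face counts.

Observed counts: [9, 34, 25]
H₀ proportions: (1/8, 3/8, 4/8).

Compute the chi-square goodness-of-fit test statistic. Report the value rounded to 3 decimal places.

n = 68; E_i = n·p_i = [8.50, 25.50, 34.00]
χ² = (9−8.50)²/8.50 + (34−25.50)²/25.50 + (25−34.00)²/34.00 = 5.2451
df = 2

test statistic = 5.245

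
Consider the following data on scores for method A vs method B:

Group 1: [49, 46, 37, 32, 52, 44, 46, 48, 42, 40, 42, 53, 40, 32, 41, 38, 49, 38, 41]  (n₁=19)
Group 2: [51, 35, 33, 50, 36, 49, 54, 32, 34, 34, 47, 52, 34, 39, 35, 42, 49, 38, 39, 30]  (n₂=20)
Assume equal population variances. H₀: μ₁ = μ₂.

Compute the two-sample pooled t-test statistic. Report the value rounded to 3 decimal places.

x̄₁=42.632, s₁=6.011, n₁=19
x̄₂=40.650, s₂=7.815, n₂=20
s_p² = [18·6.011² + 19·7.815²]/37 = 48.9452
SE = √(s_p²·(1/19+1/20)) = 2.2413
t = (42.632−40.650)/2.2413 = 0.8841
df = 37

test statistic = 0.884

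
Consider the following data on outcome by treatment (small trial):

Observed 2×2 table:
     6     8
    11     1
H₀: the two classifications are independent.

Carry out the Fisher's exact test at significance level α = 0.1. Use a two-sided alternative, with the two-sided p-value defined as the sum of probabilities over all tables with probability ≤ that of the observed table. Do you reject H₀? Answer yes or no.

Margins: r₁=14, r₂=12, c₁=17, c₂=9, n=26
p_obs = C(14,6)·C(12,11)/C(26,17); sum pmf over tables with pmf ≤ p_obs
p-value (two-sided) = 0.01446
At α=0.1: p < α → reject H₀

reject H₀: yes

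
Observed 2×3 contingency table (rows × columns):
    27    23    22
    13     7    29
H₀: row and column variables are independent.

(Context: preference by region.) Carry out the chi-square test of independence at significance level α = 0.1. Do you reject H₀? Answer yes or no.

reject H₀: yes

Row totals [72, 49], col totals [40, 30, 51], n=121
χ² = (27−23.80)²/23.80 + (23−17.85)²/17.85 + (22−30.35)²/30.35 + (13−16.20)²/16.20 + (7−12.15)²/12.15 + (29−20.65)²/20.65 = 10.3979
df = 2
p-value (upper-tail) = 0.00552
At α=0.1: p < α → reject H₀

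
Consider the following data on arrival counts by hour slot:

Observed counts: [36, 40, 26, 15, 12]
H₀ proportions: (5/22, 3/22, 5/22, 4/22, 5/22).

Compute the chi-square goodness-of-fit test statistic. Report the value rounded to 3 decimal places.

test statistic = 43.723

n = 129; E_i = n·p_i = [29.32, 17.59, 29.32, 23.45, 29.32]
χ² = (36−29.32)²/29.32 + (40−17.59)²/17.59 + (26−29.32)²/29.32 + (15−23.45)²/23.45 + (12−29.32)²/29.32 = 43.7227
df = 4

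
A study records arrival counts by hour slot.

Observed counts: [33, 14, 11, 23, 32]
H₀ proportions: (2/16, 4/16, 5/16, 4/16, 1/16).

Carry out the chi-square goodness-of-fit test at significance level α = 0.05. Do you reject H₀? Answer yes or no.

n = 113; E_i = n·p_i = [14.12, 28.25, 35.31, 28.25, 7.06]
χ² = (33−14.12)²/14.12 + (14−28.25)²/28.25 + (11−35.31)²/35.31 + (23−28.25)²/28.25 + (32−7.06)²/7.06 = 138.1788
df = 4
p-value (upper-tail) = 0.00000
At α=0.05: p < α → reject H₀

reject H₀: yes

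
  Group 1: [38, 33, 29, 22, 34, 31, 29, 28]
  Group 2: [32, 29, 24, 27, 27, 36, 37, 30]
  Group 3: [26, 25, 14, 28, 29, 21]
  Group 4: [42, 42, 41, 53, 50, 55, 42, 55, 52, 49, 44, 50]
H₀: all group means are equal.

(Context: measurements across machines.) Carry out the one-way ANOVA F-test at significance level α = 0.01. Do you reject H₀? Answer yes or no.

reject H₀: yes

Group means [30.50, 30.25, 23.83, 47.92], grand mean 35.412
SSB = Σnᵢ(x̄ᵢ−x̄)² = 3086.985; SSW = ΣΣ(x−x̄ᵢ)² = 777.250
MSB = 3086.985/3 = 1028.9951; MSW = 777.250/30 = 25.9083
F = MSB/MSW = 39.7168
df = (3, 30)
p-value (upper-tail) = 0.00000
At α=0.01: p < α → reject H₀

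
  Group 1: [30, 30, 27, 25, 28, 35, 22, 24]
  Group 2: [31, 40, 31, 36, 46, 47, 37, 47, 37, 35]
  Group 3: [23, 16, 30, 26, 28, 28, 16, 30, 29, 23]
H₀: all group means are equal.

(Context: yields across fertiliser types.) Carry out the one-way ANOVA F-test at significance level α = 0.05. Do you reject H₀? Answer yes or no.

reject H₀: yes

Group means [27.62, 38.70, 24.90], grand mean 30.607
SSB = Σnᵢ(x̄ᵢ−x̄)² = 1051.804; SSW = ΣΣ(x−x̄ᵢ)² = 710.875
MSB = 1051.804/2 = 525.9018; MSW = 710.875/25 = 28.4350
F = MSB/MSW = 18.4949
df = (2, 25)
p-value (upper-tail) = 0.00001
At α=0.05: p < α → reject H₀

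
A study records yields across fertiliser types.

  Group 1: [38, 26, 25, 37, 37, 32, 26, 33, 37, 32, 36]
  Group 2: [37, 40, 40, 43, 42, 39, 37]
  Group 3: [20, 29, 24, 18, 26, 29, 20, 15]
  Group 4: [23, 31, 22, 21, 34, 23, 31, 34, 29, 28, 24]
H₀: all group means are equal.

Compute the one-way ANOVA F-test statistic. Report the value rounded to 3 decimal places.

test statistic = 19.677

Group means [32.64, 39.71, 22.62, 27.27], grand mean 30.216
SSB = Σnᵢ(x̄ᵢ−x̄)² = 1252.239; SSW = ΣΣ(x−x̄ᵢ)² = 700.031
MSB = 1252.239/3 = 417.4131; MSW = 700.031/33 = 21.2131
F = MSB/MSW = 19.6772
df = (3, 33)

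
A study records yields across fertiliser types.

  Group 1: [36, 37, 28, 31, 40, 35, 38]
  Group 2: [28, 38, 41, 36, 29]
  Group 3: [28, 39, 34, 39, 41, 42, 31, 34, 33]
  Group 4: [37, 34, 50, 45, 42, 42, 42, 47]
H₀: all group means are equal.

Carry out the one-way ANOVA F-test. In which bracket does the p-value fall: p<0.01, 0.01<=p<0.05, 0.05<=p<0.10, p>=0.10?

Group means [35.00, 34.40, 35.67, 42.38], grand mean 37.138
SSB = Σnᵢ(x̄ᵢ−x̄)² = 308.373; SSW = ΣΣ(x−x̄ᵢ)² = 603.075
MSB = 308.373/3 = 102.7911; MSW = 603.075/25 = 24.1230
F = MSB/MSW = 4.2611
df = (3, 25)
p-value (upper-tail) = 0.01462
→ bracket: 0.01<=p<0.05

p-value bracket: 0.01<=p<0.05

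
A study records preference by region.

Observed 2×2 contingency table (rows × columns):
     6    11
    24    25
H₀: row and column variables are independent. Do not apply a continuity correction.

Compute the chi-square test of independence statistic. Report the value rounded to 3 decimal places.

test statistic = 0.953

Row totals [17, 49], col totals [30, 36], n=66
χ² = (6−7.73)²/7.73 + (11−9.27)²/9.27 + (24−22.27)²/22.27 + (25−26.73)²/26.73 = 0.9534
df = 1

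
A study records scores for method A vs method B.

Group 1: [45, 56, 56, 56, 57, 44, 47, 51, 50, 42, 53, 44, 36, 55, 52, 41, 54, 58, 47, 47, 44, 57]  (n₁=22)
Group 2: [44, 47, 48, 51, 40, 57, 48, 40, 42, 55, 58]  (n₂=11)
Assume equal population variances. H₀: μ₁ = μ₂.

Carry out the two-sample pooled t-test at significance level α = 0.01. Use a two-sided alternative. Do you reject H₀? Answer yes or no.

x̄₁=49.636, s₁=6.261, n₁=22
x̄₂=48.182, s₂=6.478, n₂=11
s_p² = [21·6.261² + 10·6.478²]/31 = 40.0880
SE = √(s_p²·(1/22+1/11)) = 2.3381
t = (49.636−48.182)/2.3381 = 0.6221
df = 31
p-value (two-sided) = 0.53842
At α=0.01: p ≥ α → fail to reject H₀

reject H₀: no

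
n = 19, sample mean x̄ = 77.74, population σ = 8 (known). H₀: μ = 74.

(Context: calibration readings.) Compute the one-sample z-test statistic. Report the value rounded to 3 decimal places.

test statistic = 2.038

SE = σ/√n = 8/√19 = 1.8353
z = (x̄−μ₀)/SE = (77.74−74)/1.8353 = 2.0378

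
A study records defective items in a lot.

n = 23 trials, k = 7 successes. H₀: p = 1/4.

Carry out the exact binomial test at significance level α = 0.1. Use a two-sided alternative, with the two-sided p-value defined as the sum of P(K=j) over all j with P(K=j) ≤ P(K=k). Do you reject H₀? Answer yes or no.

reject H₀: no

Exact binomial: n=23, k=7, p₀=1/4=0.2500
P(X=j) = C(n,j)·p₀^j·(1−p₀)^(n−j); p = Σ P(X=j) over j with P(X=j) ≤ P(X=7)
p-value (two-sided) = 0.62949
At α=0.1: p ≥ α → fail to reject H₀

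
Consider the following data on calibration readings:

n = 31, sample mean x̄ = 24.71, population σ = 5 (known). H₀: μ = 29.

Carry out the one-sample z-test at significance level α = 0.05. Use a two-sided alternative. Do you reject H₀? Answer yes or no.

reject H₀: yes

SE = σ/√n = 5/√31 = 0.8980
z = (x̄−μ₀)/SE = (24.71−29)/0.8980 = -4.7771
p-value (two-sided) = 0.00000
At α=0.05: p < α → reject H₀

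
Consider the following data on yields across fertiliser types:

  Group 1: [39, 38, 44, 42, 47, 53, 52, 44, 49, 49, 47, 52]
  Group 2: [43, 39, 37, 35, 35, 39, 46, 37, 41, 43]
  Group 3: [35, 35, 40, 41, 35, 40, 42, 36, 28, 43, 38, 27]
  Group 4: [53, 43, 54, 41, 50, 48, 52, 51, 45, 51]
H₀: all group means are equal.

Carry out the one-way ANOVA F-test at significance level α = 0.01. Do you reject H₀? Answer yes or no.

reject H₀: yes

Group means [46.33, 39.50, 36.67, 48.80], grand mean 42.705
SSB = Σnᵢ(x̄ᵢ−x̄)² = 1069.726; SSW = ΣΣ(x−x̄ᵢ)² = 863.433
MSB = 1069.726/3 = 356.5753; MSW = 863.433/40 = 21.5858
F = MSB/MSW = 16.5189
df = (3, 40)
p-value (upper-tail) = 0.00000
At α=0.01: p < α → reject H₀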